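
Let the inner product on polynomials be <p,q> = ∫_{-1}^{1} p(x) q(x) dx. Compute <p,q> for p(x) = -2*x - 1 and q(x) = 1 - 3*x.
<p,q> = 2

Expand the product: p(x)·q(x) = 6*x^2 + x - 1.
∫_{-1}^{1} of each monomial x^k gives [2/(k+1) if k even, 0 if k odd]. Integrating term-by-term (or equivalently evaluating the antiderivative F(x) = 2*x^3 + x^2/2 - x at the endpoints):
  F(1) − F(−1) = 3/2 − (-1/2) = 2.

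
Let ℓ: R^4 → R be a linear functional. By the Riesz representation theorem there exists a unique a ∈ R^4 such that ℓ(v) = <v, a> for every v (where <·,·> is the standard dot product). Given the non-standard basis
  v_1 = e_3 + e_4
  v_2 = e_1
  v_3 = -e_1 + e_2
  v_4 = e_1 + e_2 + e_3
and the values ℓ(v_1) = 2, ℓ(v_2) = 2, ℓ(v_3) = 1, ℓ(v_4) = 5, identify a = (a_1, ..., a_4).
a = (2, 3, 0, 2)

Write a = (a_1, ..., a_4) in the standard basis. For each basis vector v_i, ℓ(v_i) = <v_i, a> is a linear equation in the a_j's. Collect the n equations into a matrix system V a = ℓ, where row i of V is v_i (expressed in the standard basis). Since V is invertible (lower-triangular with 1s on the diagonal, up to permutation), solve by back-substitution:
  V =
[[0, 0, 1, 1],
 [1, 0, 0, 0],
 [-1, 1, 0, 0],
 [1, 1, 1, 0]]
  V a = (2, 2, 1, 5)
Solving gives a = (2, 3, 0, 2).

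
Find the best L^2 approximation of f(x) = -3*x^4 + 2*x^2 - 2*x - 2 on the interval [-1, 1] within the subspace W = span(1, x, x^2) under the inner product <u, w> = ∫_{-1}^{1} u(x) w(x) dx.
g(x) = -4*x^2/7 - 2*x - 61/35

The best approximation g ∈ W is the orthogonal projection of f onto W. Writing g = a_0 + a_1 x + a_2 x^2, the coefficients solve the normal equations G · a = b where
  G_{ij} = <φ_i, φ_j> and b_i = <f, φ_i>, with φ_0 = 1, φ_1 = x, φ_2 = x^2.
G =
  [2, 0, 2/3]
  [0, 2/3, 0]
  [2/3, 0, 2/5],
b = (-58/15, -4/3, -146/105).
Solving gives a_0 = -61/35, a_1 = -2, a_2 = -4/7, so
  g(x) = -4*x^2/7 - 2*x - 61/35.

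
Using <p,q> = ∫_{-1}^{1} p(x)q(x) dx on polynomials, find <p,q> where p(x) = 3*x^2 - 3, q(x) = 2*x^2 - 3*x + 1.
<p,q> = -28/5

Expand the product: p(x)·q(x) = 6*x^4 - 9*x^3 - 3*x^2 + 9*x - 3.
∫_{-1}^{1} of each monomial x^k gives [2/(k+1) if k even, 0 if k odd]. Integrating term-by-term (or equivalently evaluating the antiderivative F(x) = 6*x^5/5 - 9*x^4/4 - x^3 + 9*x^2/2 - 3*x at the endpoints):
  F(1) − F(−1) = -11/20 − (101/20) = -28/5.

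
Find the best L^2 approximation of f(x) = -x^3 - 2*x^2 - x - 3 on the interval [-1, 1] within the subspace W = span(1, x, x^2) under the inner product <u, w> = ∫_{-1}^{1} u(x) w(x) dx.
g(x) = -2*x^2 - 8*x/5 - 3

The best approximation g ∈ W is the orthogonal projection of f onto W. Writing g = a_0 + a_1 x + a_2 x^2, the coefficients solve the normal equations G · a = b where
  G_{ij} = <φ_i, φ_j> and b_i = <f, φ_i>, with φ_0 = 1, φ_1 = x, φ_2 = x^2.
G =
  [2, 0, 2/3]
  [0, 2/3, 0]
  [2/3, 0, 2/5],
b = (-22/3, -16/15, -14/5).
Solving gives a_0 = -3, a_1 = -8/5, a_2 = -2, so
  g(x) = -2*x^2 - 8*x/5 - 3.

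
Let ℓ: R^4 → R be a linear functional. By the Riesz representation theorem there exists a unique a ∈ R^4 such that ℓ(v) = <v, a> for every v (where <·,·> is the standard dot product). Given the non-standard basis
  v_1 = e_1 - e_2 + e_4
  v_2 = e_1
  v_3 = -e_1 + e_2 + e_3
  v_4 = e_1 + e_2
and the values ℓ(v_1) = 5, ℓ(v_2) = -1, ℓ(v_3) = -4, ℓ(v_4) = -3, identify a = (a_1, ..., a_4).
a = (-1, -2, -3, 4)

Write a = (a_1, ..., a_4) in the standard basis. For each basis vector v_i, ℓ(v_i) = <v_i, a> is a linear equation in the a_j's. Collect the n equations into a matrix system V a = ℓ, where row i of V is v_i (expressed in the standard basis). Since V is invertible (lower-triangular with 1s on the diagonal, up to permutation), solve by back-substitution:
  V =
[[1, -1, 0, 1],
 [1, 0, 0, 0],
 [-1, 1, 1, 0],
 [1, 1, 0, 0]]
  V a = (5, -1, -4, -3)
Solving gives a = (-1, -2, -3, 4).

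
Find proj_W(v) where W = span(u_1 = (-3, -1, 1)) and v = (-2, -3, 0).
proj_W(v) = (-27/11, -9/11, 9/11)

Set up U = [u_1 | ... | u_1] ∈ R^(3×1). The projector onto W = col(U) is P = U (U^T U)^(-1) U^T.
Compute U^T U =
  [11],
and U^T v = (9).
Solve U^T U · c = U^T v for the coefficients: c = (9/11). The projection is proj_W(v) = U c.
Check: (v - proj_W(v)) · u_1 = 0  (should be 0).
Result: proj_W(v) = (-27/11, -9/11, 9/11).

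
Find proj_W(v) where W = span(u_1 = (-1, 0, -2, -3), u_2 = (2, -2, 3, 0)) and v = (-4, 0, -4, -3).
proj_W(v) = (-421/174, 112/87, -365/87, -197/58)

Set up U = [u_1 | ... | u_2] ∈ R^(4×2). The projector onto W = col(U) is P = U (U^T U)^(-1) U^T.
Compute U^T U =
  [14, -8]
  [-8, 17],
and U^T v = (21, -20).
Solve U^T U · c = U^T v for the coefficients: c = (197/174, -56/87). The projection is proj_W(v) = U c.
Check: (v - proj_W(v)) · u_1 = 0  (should be 0).
Check: (v - proj_W(v)) · u_2 = 0  (should be 0).
Result: proj_W(v) = (-421/174, 112/87, -365/87, -197/58).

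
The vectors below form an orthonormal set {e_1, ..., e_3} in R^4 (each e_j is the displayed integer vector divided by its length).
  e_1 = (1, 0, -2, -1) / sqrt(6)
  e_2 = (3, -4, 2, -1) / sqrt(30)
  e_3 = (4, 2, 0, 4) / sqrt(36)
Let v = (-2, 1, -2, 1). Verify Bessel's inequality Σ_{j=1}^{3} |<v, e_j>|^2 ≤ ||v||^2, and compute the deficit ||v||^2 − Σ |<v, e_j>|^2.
Σ |<v, e_j>|^2 = 70/9; ||v||^2 = 10; deficit = 20/9

Write each e_j = u_j / sqrt(<u_j, u_j>) where u_j is the displayed integer vector. Then <v, e_j> = <v, u_j> / sqrt(<u_j, u_j>), so |<v, e_j>|^2 = <v, u_j>^2 / <u_j, u_j>.
Coefficients: <v, e_1> = 1/sqrt(6), <v, e_2> = -15/sqrt(30), <v, e_3> = -2/sqrt(36).
Square and sum: Σ |<v, e_j>|^2 = 70/9.
Compute ||v||^2 = v·v = 10.
Deficit = 10 − 70/9 = 20/9 ≥ 0, confirming Bessel's inequality. (The deficit equals ||v − Σ <v,e_j> e_j||^2, the squared distance from v to span{e_j}.)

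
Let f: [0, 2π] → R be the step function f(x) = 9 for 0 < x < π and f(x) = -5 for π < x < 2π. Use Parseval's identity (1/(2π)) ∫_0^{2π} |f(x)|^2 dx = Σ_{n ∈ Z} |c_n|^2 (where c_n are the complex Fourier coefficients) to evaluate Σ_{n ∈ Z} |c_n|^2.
Σ |c_n|^2 = 53

Parseval equates the L^2 energy of f (normalised by 1/(2π)) with the ℓ^2 sum of its Fourier coefficients: (1/(2π)) ∫_0^{2π} |f|^2 = Σ |c_n|^2.
Compute the left side: (1/(2π)) [∫_0^π 9^2 dx + ∫_π^{2π} (-5)^2 dx] = (1/(2π)) · (81π + 25π) = (81 + 25)/2 = 53.
So Σ_{n ∈ Z} |c_n|^2 = 53.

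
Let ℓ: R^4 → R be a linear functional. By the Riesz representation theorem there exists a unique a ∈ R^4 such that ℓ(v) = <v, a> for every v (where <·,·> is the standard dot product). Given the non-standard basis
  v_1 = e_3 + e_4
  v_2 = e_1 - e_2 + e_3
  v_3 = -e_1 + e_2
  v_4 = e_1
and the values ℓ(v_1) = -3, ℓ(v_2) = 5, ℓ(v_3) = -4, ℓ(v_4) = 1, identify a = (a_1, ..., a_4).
a = (1, -3, 1, -4)

Write a = (a_1, ..., a_4) in the standard basis. For each basis vector v_i, ℓ(v_i) = <v_i, a> is a linear equation in the a_j's. Collect the n equations into a matrix system V a = ℓ, where row i of V is v_i (expressed in the standard basis). Since V is invertible (lower-triangular with 1s on the diagonal, up to permutation), solve by back-substitution:
  V =
[[0, 0, 1, 1],
 [1, -1, 1, 0],
 [-1, 1, 0, 0],
 [1, 0, 0, 0]]
  V a = (-3, 5, -4, 1)
Solving gives a = (1, -3, 1, -4).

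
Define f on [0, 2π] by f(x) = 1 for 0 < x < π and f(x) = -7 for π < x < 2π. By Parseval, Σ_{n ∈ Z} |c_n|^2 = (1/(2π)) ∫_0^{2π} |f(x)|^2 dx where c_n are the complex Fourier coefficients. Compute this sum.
Σ |c_n|^2 = 25

Parseval equates the L^2 energy of f (normalised by 1/(2π)) with the ℓ^2 sum of its Fourier coefficients: (1/(2π)) ∫_0^{2π} |f|^2 = Σ |c_n|^2.
Compute the left side: (1/(2π)) [∫_0^π 1^2 dx + ∫_π^{2π} (-7)^2 dx] = (1/(2π)) · (1π + 49π) = (1 + 49)/2 = 25.
So Σ_{n ∈ Z} |c_n|^2 = 25.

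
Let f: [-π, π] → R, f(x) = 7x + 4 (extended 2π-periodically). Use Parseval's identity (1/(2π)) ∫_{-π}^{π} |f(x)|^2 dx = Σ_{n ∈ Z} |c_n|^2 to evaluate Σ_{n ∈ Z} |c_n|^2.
Σ |c_n|^2 = 49π^2/3 + 16

Expand and integrate term by term over [-π, π]:
  ∫ (7x)^2 dx = 49·(2π^3/3); ∫ 2·7·(4)·x dx = 0 (odd integrand); ∫ 4^2 dx = 16·2π.
So (1/(2π)) ∫_{-π}^{π} (7x + 4)^2 dx = 49π^2/3 + 16 = 49π^2/3 + 16.
Parseval ⇒ Σ |c_n|^2 = 49π^2/3 + 16.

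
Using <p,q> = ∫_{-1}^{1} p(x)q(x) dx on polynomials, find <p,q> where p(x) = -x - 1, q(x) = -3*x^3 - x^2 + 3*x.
<p,q> = -2/15

Expand the product: p(x)·q(x) = 3*x^4 + 4*x^3 - 2*x^2 - 3*x.
∫_{-1}^{1} of each monomial x^k gives [2/(k+1) if k even, 0 if k odd]. Integrating term-by-term (or equivalently evaluating the antiderivative F(x) = 3*x^5/5 + x^4 - 2*x^3/3 - 3*x^2/2 at the endpoints):
  F(1) − F(−1) = -17/30 − (-13/30) = -2/15.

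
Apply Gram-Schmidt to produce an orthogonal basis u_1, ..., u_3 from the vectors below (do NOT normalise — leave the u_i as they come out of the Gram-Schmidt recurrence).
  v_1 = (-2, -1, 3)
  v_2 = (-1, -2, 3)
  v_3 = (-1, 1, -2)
Orthogonal basis:
  u_1 = (-2, -1, 3)
  u_2 = (6/7, -15/14, 3/14)
  u_3 = (-2/3, -2/3, -2/3)

Apply the Gram-Schmidt recurrence
  u_1 = v_1
  u_i = v_i − Σ_{j<i} ((v_i · u_j) / (u_j · u_j)) · u_j.

Step by step this gives:
  u_1 = (-2, -1, 3)
  u_2 = (6/7, -15/14, 3/14)
  u_3 = (-2/3, -2/3, -2/3)

Orthogonality check:
  u_2 · u_1 = 0 (should be 0)
  u_3 · u_1 = 0 (should be 0)
  u_3 · u_2 = 0 (should be 0)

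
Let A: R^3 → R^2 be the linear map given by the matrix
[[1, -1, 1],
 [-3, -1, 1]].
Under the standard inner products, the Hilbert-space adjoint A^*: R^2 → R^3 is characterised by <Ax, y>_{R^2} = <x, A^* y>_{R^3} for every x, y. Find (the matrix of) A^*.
A^* = A^T =
[[1, -3],
 [-1, -1],
 [1, 1]]

For real matrices with standard dot products, the defining identity <Ax, y> = <x, A^* y> gives (Ax)^T y = x^T (A^*) y, i.e. x^T A^T y = x^T (A^*) y. Since this holds for all x, y, we must have A^* = A^T. Therefore
A^* =
[[1, -3],
 [-1, -1],
 [1, 1]].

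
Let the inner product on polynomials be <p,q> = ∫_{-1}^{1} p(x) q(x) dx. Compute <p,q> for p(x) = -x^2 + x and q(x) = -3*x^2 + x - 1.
<p,q> = 38/15

Expand the product: p(x)·q(x) = 3*x^4 - 4*x^3 + 2*x^2 - x.
∫_{-1}^{1} of each monomial x^k gives [2/(k+1) if k even, 0 if k odd]. Integrating term-by-term (or equivalently evaluating the antiderivative F(x) = 3*x^5/5 - x^4 + 2*x^3/3 - x^2/2 at the endpoints):
  F(1) − F(−1) = -7/30 − (-83/30) = 38/15.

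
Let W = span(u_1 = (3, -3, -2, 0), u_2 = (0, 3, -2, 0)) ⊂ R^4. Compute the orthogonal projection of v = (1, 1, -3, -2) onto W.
proj_W(v) = (41/29, 35/29, -78/29, 0)

Set up U = [u_1 | ... | u_2] ∈ R^(4×2). The projector onto W = col(U) is P = U (U^T U)^(-1) U^T.
Compute U^T U =
  [22, -5]
  [-5, 13],
and U^T v = (6, 9).
Solve U^T U · c = U^T v for the coefficients: c = (41/87, 76/87). The projection is proj_W(v) = U c.
Check: (v - proj_W(v)) · u_1 = 0  (should be 0).
Check: (v - proj_W(v)) · u_2 = 0  (should be 0).
Result: proj_W(v) = (41/29, 35/29, -78/29, 0).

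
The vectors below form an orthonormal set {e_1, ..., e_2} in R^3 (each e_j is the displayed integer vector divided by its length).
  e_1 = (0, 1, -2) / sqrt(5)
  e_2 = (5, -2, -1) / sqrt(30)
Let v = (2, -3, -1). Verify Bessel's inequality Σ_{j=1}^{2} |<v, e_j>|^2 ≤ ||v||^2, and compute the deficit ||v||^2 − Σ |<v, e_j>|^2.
Σ |<v, e_j>|^2 = 59/6; ||v||^2 = 14; deficit = 25/6

Write each e_j = u_j / sqrt(<u_j, u_j>) where u_j is the displayed integer vector. Then <v, e_j> = <v, u_j> / sqrt(<u_j, u_j>), so |<v, e_j>|^2 = <v, u_j>^2 / <u_j, u_j>.
Coefficients: <v, e_1> = -1/sqrt(5), <v, e_2> = 17/sqrt(30).
Square and sum: Σ |<v, e_j>|^2 = 59/6.
Compute ||v||^2 = v·v = 14.
Deficit = 14 − 59/6 = 25/6 ≥ 0, confirming Bessel's inequality. (The deficit equals ||v − Σ <v,e_j> e_j||^2, the squared distance from v to span{e_j}.)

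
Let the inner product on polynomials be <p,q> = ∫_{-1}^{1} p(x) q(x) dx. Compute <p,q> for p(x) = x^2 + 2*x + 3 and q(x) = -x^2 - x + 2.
<p,q> = 48/5

Expand the product: p(x)·q(x) = -x^4 - 3*x^3 - 3*x^2 + x + 6.
∫_{-1}^{1} of each monomial x^k gives [2/(k+1) if k even, 0 if k odd]. Integrating term-by-term (or equivalently evaluating the antiderivative F(x) = -x^5/5 - 3*x^4/4 - x^3 + x^2/2 + 6*x at the endpoints):
  F(1) − F(−1) = 91/20 − (-101/20) = 48/5.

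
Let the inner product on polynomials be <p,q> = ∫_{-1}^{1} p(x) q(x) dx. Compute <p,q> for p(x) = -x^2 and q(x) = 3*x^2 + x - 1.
<p,q> = -8/15

Expand the product: p(x)·q(x) = -3*x^4 - x^3 + x^2.
∫_{-1}^{1} of each monomial x^k gives [2/(k+1) if k even, 0 if k odd]. Integrating term-by-term (or equivalently evaluating the antiderivative F(x) = -3*x^5/5 - x^4/4 + x^3/3 at the endpoints):
  F(1) − F(−1) = -31/60 − (1/60) = -8/15.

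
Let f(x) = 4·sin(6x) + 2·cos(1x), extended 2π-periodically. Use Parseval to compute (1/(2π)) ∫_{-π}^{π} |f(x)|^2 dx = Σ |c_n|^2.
Σ |c_n|^2 = 10

Expand |f|^2 and use orthogonality of {sin(nx), cos(mx)} on [-π, π]:
  ∫_{-π}^{π} sin(nx)^2 dx = π, ∫ cos(mx)^2 dx = π, and cross terms integrate to 0.
So ∫_{-π}^{π} f(x)^2 dx = 4^2 · π + 2^2 · π = (16 + 4)π.
Divide by 2π: (16 + 4)/2 = 10.
By Parseval, this equals Σ |c_n|^2.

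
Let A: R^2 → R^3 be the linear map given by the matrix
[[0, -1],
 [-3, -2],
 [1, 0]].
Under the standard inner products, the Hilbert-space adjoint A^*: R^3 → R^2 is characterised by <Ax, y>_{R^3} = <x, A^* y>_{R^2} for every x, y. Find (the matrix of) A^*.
A^* = A^T =
[[0, -3, 1],
 [-1, -2, 0]]

For real matrices with standard dot products, the defining identity <Ax, y> = <x, A^* y> gives (Ax)^T y = x^T (A^*) y, i.e. x^T A^T y = x^T (A^*) y. Since this holds for all x, y, we must have A^* = A^T. Therefore
A^* =
[[0, -3, 1],
 [-1, -2, 0]].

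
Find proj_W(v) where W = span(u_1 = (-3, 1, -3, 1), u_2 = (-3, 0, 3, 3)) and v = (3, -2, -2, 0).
proj_W(v) = (125/59, -10/59, -65/59, -105/59)

Set up U = [u_1 | ... | u_2] ∈ R^(4×2). The projector onto W = col(U) is P = U (U^T U)^(-1) U^T.
Compute U^T U =
  [20, 3]
  [3, 27],
and U^T v = (-5, -15).
Solve U^T U · c = U^T v for the coefficients: c = (-10/59, -95/177). The projection is proj_W(v) = U c.
Check: (v - proj_W(v)) · u_1 = 0  (should be 0).
Check: (v - proj_W(v)) · u_2 = 0  (should be 0).
Result: proj_W(v) = (125/59, -10/59, -65/59, -105/59).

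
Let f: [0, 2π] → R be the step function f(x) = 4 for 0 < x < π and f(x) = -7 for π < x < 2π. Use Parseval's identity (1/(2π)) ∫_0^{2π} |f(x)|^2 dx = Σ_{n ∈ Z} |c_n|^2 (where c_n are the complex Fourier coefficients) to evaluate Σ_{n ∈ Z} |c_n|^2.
Σ |c_n|^2 = 65/2

Parseval equates the L^2 energy of f (normalised by 1/(2π)) with the ℓ^2 sum of its Fourier coefficients: (1/(2π)) ∫_0^{2π} |f|^2 = Σ |c_n|^2.
Compute the left side: (1/(2π)) [∫_0^π 4^2 dx + ∫_π^{2π} (-7)^2 dx] = (1/(2π)) · (16π + 49π) = (16 + 49)/2 = 65/2.
So Σ_{n ∈ Z} |c_n|^2 = 65/2.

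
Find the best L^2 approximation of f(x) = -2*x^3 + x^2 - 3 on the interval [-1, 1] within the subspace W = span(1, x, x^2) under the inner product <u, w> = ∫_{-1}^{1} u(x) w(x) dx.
g(x) = x^2 - 6*x/5 - 3

The best approximation g ∈ W is the orthogonal projection of f onto W. Writing g = a_0 + a_1 x + a_2 x^2, the coefficients solve the normal equations G · a = b where
  G_{ij} = <φ_i, φ_j> and b_i = <f, φ_i>, with φ_0 = 1, φ_1 = x, φ_2 = x^2.
G =
  [2, 0, 2/3]
  [0, 2/3, 0]
  [2/3, 0, 2/5],
b = (-16/3, -4/5, -8/5).
Solving gives a_0 = -3, a_1 = -6/5, a_2 = 1, so
  g(x) = x^2 - 6*x/5 - 3.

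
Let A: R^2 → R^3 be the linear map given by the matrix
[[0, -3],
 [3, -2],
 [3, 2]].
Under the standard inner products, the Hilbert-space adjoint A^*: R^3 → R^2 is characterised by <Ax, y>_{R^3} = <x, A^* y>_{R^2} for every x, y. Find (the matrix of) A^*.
A^* = A^T =
[[0, 3, 3],
 [-3, -2, 2]]

For real matrices with standard dot products, the defining identity <Ax, y> = <x, A^* y> gives (Ax)^T y = x^T (A^*) y, i.e. x^T A^T y = x^T (A^*) y. Since this holds for all x, y, we must have A^* = A^T. Therefore
A^* =
[[0, 3, 3],
 [-3, -2, 2]].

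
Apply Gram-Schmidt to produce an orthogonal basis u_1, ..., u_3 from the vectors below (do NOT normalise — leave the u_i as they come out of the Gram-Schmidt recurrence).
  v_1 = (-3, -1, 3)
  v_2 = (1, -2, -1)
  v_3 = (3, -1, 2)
Orthogonal basis:
  u_1 = (-3, -1, 3)
  u_2 = (7/19, -42/19, -7/19)
  u_3 = (5/2, 0, 5/2)

Apply the Gram-Schmidt recurrence
  u_1 = v_1
  u_i = v_i − Σ_{j<i} ((v_i · u_j) / (u_j · u_j)) · u_j.

Step by step this gives:
  u_1 = (-3, -1, 3)
  u_2 = (7/19, -42/19, -7/19)
  u_3 = (5/2, 0, 5/2)

Orthogonality check:
  u_2 · u_1 = 0 (should be 0)
  u_3 · u_1 = 0 (should be 0)
  u_3 · u_2 = 0 (should be 0)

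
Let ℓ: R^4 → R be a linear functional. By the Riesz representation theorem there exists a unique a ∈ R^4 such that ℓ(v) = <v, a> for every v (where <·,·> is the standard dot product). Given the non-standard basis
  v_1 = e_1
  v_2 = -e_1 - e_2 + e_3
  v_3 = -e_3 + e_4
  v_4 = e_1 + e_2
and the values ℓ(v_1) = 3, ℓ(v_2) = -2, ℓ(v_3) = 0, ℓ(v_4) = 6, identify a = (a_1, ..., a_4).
a = (3, 3, 4, 4)

Write a = (a_1, ..., a_4) in the standard basis. For each basis vector v_i, ℓ(v_i) = <v_i, a> is a linear equation in the a_j's. Collect the n equations into a matrix system V a = ℓ, where row i of V is v_i (expressed in the standard basis). Since V is invertible (lower-triangular with 1s on the diagonal, up to permutation), solve by back-substitution:
  V =
[[1, 0, 0, 0],
 [-1, -1, 1, 0],
 [0, 0, -1, 1],
 [1, 1, 0, 0]]
  V a = (3, -2, 0, 6)
Solving gives a = (3, 3, 4, 4).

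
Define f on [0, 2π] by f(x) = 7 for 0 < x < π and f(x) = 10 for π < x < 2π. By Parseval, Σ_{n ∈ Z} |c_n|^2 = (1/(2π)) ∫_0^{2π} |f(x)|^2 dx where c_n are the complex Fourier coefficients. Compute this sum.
Σ |c_n|^2 = 149/2

Parseval equates the L^2 energy of f (normalised by 1/(2π)) with the ℓ^2 sum of its Fourier coefficients: (1/(2π)) ∫_0^{2π} |f|^2 = Σ |c_n|^2.
Compute the left side: (1/(2π)) [∫_0^π 7^2 dx + ∫_π^{2π} 10^2 dx] = (1/(2π)) · (49π + 100π) = (49 + 100)/2 = 149/2.
So Σ_{n ∈ Z} |c_n|^2 = 149/2.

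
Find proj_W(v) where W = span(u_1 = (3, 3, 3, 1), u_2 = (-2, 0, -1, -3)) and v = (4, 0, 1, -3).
proj_W(v) = (27/31, 63/31, 45/31, -33/31)

Set up U = [u_1 | ... | u_2] ∈ R^(4×2). The projector onto W = col(U) is P = U (U^T U)^(-1) U^T.
Compute U^T U =
  [28, -12]
  [-12, 14],
and U^T v = (12, 0).
Solve U^T U · c = U^T v for the coefficients: c = (21/31, 18/31). The projection is proj_W(v) = U c.
Check: (v - proj_W(v)) · u_1 = 0  (should be 0).
Check: (v - proj_W(v)) · u_2 = 0  (should be 0).
Result: proj_W(v) = (27/31, 63/31, 45/31, -33/31).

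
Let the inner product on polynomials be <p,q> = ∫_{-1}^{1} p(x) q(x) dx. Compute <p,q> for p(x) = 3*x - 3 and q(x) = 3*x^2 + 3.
<p,q> = -24

Expand the product: p(x)·q(x) = 9*x^3 - 9*x^2 + 9*x - 9.
∫_{-1}^{1} of each monomial x^k gives [2/(k+1) if k even, 0 if k odd]. Integrating term-by-term (or equivalently evaluating the antiderivative F(x) = 9*x^4/4 - 3*x^3 + 9*x^2/2 - 9*x at the endpoints):
  F(1) − F(−1) = -21/4 − (75/4) = -24.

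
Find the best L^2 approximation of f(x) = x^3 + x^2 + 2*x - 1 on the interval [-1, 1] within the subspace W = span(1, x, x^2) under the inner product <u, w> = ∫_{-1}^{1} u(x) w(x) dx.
g(x) = x^2 + 13*x/5 - 1

The best approximation g ∈ W is the orthogonal projection of f onto W. Writing g = a_0 + a_1 x + a_2 x^2, the coefficients solve the normal equations G · a = b where
  G_{ij} = <φ_i, φ_j> and b_i = <f, φ_i>, with φ_0 = 1, φ_1 = x, φ_2 = x^2.
G =
  [2, 0, 2/3]
  [0, 2/3, 0]
  [2/3, 0, 2/5],
b = (-4/3, 26/15, -4/15).
Solving gives a_0 = -1, a_1 = 13/5, a_2 = 1, so
  g(x) = x^2 + 13*x/5 - 1.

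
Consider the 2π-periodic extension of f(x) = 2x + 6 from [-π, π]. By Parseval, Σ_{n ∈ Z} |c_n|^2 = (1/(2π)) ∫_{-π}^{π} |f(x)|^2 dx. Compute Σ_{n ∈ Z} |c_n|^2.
Σ |c_n|^2 = 4π^2/3 + 36

Expand and integrate term by term over [-π, π]:
  ∫ (2x)^2 dx = 4·(2π^3/3); ∫ 2·2·(6)·x dx = 0 (odd integrand); ∫ 6^2 dx = 36·2π.
So (1/(2π)) ∫_{-π}^{π} (2x + 6)^2 dx = 4π^2/3 + 36 = 4π^2/3 + 36.
Parseval ⇒ Σ |c_n|^2 = 4π^2/3 + 36.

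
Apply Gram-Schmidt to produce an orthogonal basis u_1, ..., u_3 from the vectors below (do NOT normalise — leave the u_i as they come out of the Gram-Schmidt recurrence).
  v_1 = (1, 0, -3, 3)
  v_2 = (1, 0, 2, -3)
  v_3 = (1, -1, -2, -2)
Orthogonal basis:
  u_1 = (1, 0, -3, 3)
  u_2 = (33/19, 0, -4/19, -15/19)
  u_3 = (-57/70, -1, -57/35, -19/14)

Apply the Gram-Schmidt recurrence
  u_1 = v_1
  u_i = v_i − Σ_{j<i} ((v_i · u_j) / (u_j · u_j)) · u_j.

Step by step this gives:
  u_1 = (1, 0, -3, 3)
  u_2 = (33/19, 0, -4/19, -15/19)
  u_3 = (-57/70, -1, -57/35, -19/14)

Orthogonality check:
  u_2 · u_1 = 0 (should be 0)
  u_3 · u_1 = 0 (should be 0)
  u_3 · u_2 = 0 (should be 0)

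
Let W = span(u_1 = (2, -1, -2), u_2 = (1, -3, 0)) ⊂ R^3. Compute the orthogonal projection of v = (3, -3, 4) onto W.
proj_W(v) = (3/65, -259/65, 20/13)

Set up U = [u_1 | ... | u_2] ∈ R^(3×2). The projector onto W = col(U) is P = U (U^T U)^(-1) U^T.
Compute U^T U =
  [9, 5]
  [5, 10],
and U^T v = (1, 12).
Solve U^T U · c = U^T v for the coefficients: c = (-10/13, 103/65). The projection is proj_W(v) = U c.
Check: (v - proj_W(v)) · u_1 = 0  (should be 0).
Check: (v - proj_W(v)) · u_2 = 0  (should be 0).
Result: proj_W(v) = (3/65, -259/65, 20/13).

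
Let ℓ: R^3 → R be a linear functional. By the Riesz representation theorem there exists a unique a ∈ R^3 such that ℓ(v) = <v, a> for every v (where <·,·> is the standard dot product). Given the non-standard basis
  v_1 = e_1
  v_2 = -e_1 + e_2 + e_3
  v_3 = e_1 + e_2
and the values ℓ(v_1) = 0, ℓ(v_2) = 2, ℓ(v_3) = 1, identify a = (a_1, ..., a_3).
a = (0, 1, 1)

Write a = (a_1, ..., a_3) in the standard basis. For each basis vector v_i, ℓ(v_i) = <v_i, a> is a linear equation in the a_j's. Collect the n equations into a matrix system V a = ℓ, where row i of V is v_i (expressed in the standard basis). Since V is invertible (lower-triangular with 1s on the diagonal, up to permutation), solve by back-substitution:
  V =
[[1, 0, 0],
 [-1, 1, 1],
 [1, 1, 0]]
  V a = (0, 2, 1)
Solving gives a = (0, 1, 1).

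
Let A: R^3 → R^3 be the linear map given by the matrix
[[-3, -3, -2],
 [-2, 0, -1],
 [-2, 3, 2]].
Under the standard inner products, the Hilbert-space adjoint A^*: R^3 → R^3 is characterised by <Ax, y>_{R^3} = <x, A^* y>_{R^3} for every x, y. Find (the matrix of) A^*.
A^* = A^T =
[[-3, -2, -2],
 [-3, 0, 3],
 [-2, -1, 2]]

For real matrices with standard dot products, the defining identity <Ax, y> = <x, A^* y> gives (Ax)^T y = x^T (A^*) y, i.e. x^T A^T y = x^T (A^*) y. Since this holds for all x, y, we must have A^* = A^T. Therefore
A^* =
[[-3, -2, -2],
 [-3, 0, 3],
 [-2, -1, 2]].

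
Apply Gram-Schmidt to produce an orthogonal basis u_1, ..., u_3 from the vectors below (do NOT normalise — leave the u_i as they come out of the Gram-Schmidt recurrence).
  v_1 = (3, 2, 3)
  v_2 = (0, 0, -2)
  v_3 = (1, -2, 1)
Orthogonal basis:
  u_1 = (3, 2, 3)
  u_2 = (9/11, 6/11, -13/11)
  u_3 = (16/13, -24/13, 0)

Apply the Gram-Schmidt recurrence
  u_1 = v_1
  u_i = v_i − Σ_{j<i} ((v_i · u_j) / (u_j · u_j)) · u_j.

Step by step this gives:
  u_1 = (3, 2, 3)
  u_2 = (9/11, 6/11, -13/11)
  u_3 = (16/13, -24/13, 0)

Orthogonality check:
  u_2 · u_1 = 0 (should be 0)
  u_3 · u_1 = 0 (should be 0)
  u_3 · u_2 = 0 (should be 0)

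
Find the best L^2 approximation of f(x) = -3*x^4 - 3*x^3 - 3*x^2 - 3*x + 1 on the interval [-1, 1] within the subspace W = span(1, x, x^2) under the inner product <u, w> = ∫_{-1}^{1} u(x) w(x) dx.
g(x) = -39*x^2/7 - 24*x/5 + 44/35

The best approximation g ∈ W is the orthogonal projection of f onto W. Writing g = a_0 + a_1 x + a_2 x^2, the coefficients solve the normal equations G · a = b where
  G_{ij} = <φ_i, φ_j> and b_i = <f, φ_i>, with φ_0 = 1, φ_1 = x, φ_2 = x^2.
G =
  [2, 0, 2/3]
  [0, 2/3, 0]
  [2/3, 0, 2/5],
b = (-6/5, -16/5, -146/105).
Solving gives a_0 = 44/35, a_1 = -24/5, a_2 = -39/7, so
  g(x) = -39*x^2/7 - 24*x/5 + 44/35.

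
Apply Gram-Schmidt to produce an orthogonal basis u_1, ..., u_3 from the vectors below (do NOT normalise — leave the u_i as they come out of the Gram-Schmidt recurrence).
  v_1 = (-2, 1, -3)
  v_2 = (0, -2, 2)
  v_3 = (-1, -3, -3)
Orthogonal basis:
  u_1 = (-2, 1, -3)
  u_2 = (-8/7, -10/7, 2/7)
  u_3 = (5/3, -5/3, -5/3)

Apply the Gram-Schmidt recurrence
  u_1 = v_1
  u_i = v_i − Σ_{j<i} ((v_i · u_j) / (u_j · u_j)) · u_j.

Step by step this gives:
  u_1 = (-2, 1, -3)
  u_2 = (-8/7, -10/7, 2/7)
  u_3 = (5/3, -5/3, -5/3)

Orthogonality check:
  u_2 · u_1 = 0 (should be 0)
  u_3 · u_1 = 0 (should be 0)
  u_3 · u_2 = 0 (should be 0)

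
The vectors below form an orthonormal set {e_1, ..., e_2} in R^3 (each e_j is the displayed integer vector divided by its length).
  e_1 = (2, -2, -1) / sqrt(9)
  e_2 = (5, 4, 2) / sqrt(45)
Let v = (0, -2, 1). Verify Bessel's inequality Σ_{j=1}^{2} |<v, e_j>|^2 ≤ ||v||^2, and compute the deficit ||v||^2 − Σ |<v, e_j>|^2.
Σ |<v, e_j>|^2 = 9/5; ||v||^2 = 5; deficit = 16/5

Write each e_j = u_j / sqrt(<u_j, u_j>) where u_j is the displayed integer vector. Then <v, e_j> = <v, u_j> / sqrt(<u_j, u_j>), so |<v, e_j>|^2 = <v, u_j>^2 / <u_j, u_j>.
Coefficients: <v, e_1> = 3/sqrt(9), <v, e_2> = -6/sqrt(45).
Square and sum: Σ |<v, e_j>|^2 = 9/5.
Compute ||v||^2 = v·v = 5.
Deficit = 5 − 9/5 = 16/5 ≥ 0, confirming Bessel's inequality. (The deficit equals ||v − Σ <v,e_j> e_j||^2, the squared distance from v to span{e_j}.)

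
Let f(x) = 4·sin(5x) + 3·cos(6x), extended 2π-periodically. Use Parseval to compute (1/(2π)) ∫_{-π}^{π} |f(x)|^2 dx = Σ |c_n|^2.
Σ |c_n|^2 = 25/2

Expand |f|^2 and use orthogonality of {sin(nx), cos(mx)} on [-π, π]:
  ∫_{-π}^{π} sin(nx)^2 dx = π, ∫ cos(mx)^2 dx = π, and cross terms integrate to 0.
So ∫_{-π}^{π} f(x)^2 dx = 4^2 · π + 3^2 · π = (16 + 9)π.
Divide by 2π: (16 + 9)/2 = 25/2.
By Parseval, this equals Σ |c_n|^2.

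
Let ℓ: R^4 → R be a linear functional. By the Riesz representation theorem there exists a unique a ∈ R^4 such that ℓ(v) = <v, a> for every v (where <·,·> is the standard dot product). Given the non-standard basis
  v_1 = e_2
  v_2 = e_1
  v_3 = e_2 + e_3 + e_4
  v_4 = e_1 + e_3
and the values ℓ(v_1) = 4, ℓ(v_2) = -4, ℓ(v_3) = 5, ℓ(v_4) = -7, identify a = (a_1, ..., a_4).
a = (-4, 4, -3, 4)

Write a = (a_1, ..., a_4) in the standard basis. For each basis vector v_i, ℓ(v_i) = <v_i, a> is a linear equation in the a_j's. Collect the n equations into a matrix system V a = ℓ, where row i of V is v_i (expressed in the standard basis). Since V is invertible (lower-triangular with 1s on the diagonal, up to permutation), solve by back-substitution:
  V =
[[0, 1, 0, 0],
 [1, 0, 0, 0],
 [0, 1, 1, 1],
 [1, 0, 1, 0]]
  V a = (4, -4, 5, -7)
Solving gives a = (-4, 4, -3, 4).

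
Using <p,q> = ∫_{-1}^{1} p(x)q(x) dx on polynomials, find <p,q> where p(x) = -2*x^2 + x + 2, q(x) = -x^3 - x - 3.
<p,q> = -136/15

Expand the product: p(x)·q(x) = 2*x^5 - x^4 + 5*x^2 - 5*x - 6.
∫_{-1}^{1} of each monomial x^k gives [2/(k+1) if k even, 0 if k odd]. Integrating term-by-term (or equivalently evaluating the antiderivative F(x) = x^6/3 - x^5/5 + 5*x^3/3 - 5*x^2/2 - 6*x at the endpoints):
  F(1) − F(−1) = -67/10 − (71/30) = -136/15.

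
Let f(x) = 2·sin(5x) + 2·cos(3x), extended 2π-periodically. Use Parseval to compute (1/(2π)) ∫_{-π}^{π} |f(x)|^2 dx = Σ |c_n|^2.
Σ |c_n|^2 = 4

Expand |f|^2 and use orthogonality of {sin(nx), cos(mx)} on [-π, π]:
  ∫_{-π}^{π} sin(nx)^2 dx = π, ∫ cos(mx)^2 dx = π, and cross terms integrate to 0.
So ∫_{-π}^{π} f(x)^2 dx = 2^2 · π + 2^2 · π = (4 + 4)π.
Divide by 2π: (4 + 4)/2 = 4.
By Parseval, this equals Σ |c_n|^2.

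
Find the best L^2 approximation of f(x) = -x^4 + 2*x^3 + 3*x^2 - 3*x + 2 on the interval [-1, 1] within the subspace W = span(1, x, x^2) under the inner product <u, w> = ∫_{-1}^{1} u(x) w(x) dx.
g(x) = 15*x^2/7 - 9*x/5 + 73/35

The best approximation g ∈ W is the orthogonal projection of f onto W. Writing g = a_0 + a_1 x + a_2 x^2, the coefficients solve the normal equations G · a = b where
  G_{ij} = <φ_i, φ_j> and b_i = <f, φ_i>, with φ_0 = 1, φ_1 = x, φ_2 = x^2.
G =
  [2, 0, 2/3]
  [0, 2/3, 0]
  [2/3, 0, 2/5],
b = (28/5, -6/5, 236/105).
Solving gives a_0 = 73/35, a_1 = -9/5, a_2 = 15/7, so
  g(x) = 15*x^2/7 - 9*x/5 + 73/35.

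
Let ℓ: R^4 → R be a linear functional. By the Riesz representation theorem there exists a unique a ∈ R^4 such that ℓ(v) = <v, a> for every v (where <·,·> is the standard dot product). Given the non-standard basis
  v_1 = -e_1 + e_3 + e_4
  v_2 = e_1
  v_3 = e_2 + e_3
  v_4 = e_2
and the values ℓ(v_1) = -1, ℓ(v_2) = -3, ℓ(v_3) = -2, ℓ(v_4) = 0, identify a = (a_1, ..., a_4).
a = (-3, 0, -2, -2)

Write a = (a_1, ..., a_4) in the standard basis. For each basis vector v_i, ℓ(v_i) = <v_i, a> is a linear equation in the a_j's. Collect the n equations into a matrix system V a = ℓ, where row i of V is v_i (expressed in the standard basis). Since V is invertible (lower-triangular with 1s on the diagonal, up to permutation), solve by back-substitution:
  V =
[[-1, 0, 1, 1],
 [1, 0, 0, 0],
 [0, 1, 1, 0],
 [0, 1, 0, 0]]
  V a = (-1, -3, -2, 0)
Solving gives a = (-3, 0, -2, -2).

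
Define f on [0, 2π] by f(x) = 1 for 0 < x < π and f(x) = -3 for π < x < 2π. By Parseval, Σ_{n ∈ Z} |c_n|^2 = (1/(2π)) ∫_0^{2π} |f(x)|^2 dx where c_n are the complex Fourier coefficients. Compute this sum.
Σ |c_n|^2 = 5

Parseval equates the L^2 energy of f (normalised by 1/(2π)) with the ℓ^2 sum of its Fourier coefficients: (1/(2π)) ∫_0^{2π} |f|^2 = Σ |c_n|^2.
Compute the left side: (1/(2π)) [∫_0^π 1^2 dx + ∫_π^{2π} (-3)^2 dx] = (1/(2π)) · (1π + 9π) = (1 + 9)/2 = 5.
So Σ_{n ∈ Z} |c_n|^2 = 5.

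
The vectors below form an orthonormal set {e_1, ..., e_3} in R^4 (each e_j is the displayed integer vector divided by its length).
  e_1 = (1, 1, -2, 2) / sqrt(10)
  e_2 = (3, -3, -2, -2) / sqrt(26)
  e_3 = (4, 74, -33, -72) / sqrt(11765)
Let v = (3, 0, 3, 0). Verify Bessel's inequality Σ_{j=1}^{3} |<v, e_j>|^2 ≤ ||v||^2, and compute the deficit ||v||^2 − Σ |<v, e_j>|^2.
Σ |<v, e_j>|^2 = 342/181; ||v||^2 = 18; deficit = 2916/181

Write each e_j = u_j / sqrt(<u_j, u_j>) where u_j is the displayed integer vector. Then <v, e_j> = <v, u_j> / sqrt(<u_j, u_j>), so |<v, e_j>|^2 = <v, u_j>^2 / <u_j, u_j>.
Coefficients: <v, e_1> = -3/sqrt(10), <v, e_2> = 3/sqrt(26), <v, e_3> = -87/sqrt(11765).
Square and sum: Σ |<v, e_j>|^2 = 342/181.
Compute ||v||^2 = v·v = 18.
Deficit = 18 − 342/181 = 2916/181 ≥ 0, confirming Bessel's inequality. (The deficit equals ||v − Σ <v,e_j> e_j||^2, the squared distance from v to span{e_j}.)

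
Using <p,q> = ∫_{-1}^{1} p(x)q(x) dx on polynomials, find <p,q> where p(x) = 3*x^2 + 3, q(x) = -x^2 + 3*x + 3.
<p,q> = 104/5

Expand the product: p(x)·q(x) = -3*x^4 + 9*x^3 + 6*x^2 + 9*x + 9.
∫_{-1}^{1} of each monomial x^k gives [2/(k+1) if k even, 0 if k odd]. Integrating term-by-term (or equivalently evaluating the antiderivative F(x) = -3*x^5/5 + 9*x^4/4 + 2*x^3 + 9*x^2/2 + 9*x at the endpoints):
  F(1) − F(−1) = 343/20 − (-73/20) = 104/5.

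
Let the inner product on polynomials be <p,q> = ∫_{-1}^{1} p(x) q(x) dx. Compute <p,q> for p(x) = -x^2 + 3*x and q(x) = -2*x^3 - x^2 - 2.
<p,q> = -2/3

Expand the product: p(x)·q(x) = 2*x^5 - 5*x^4 - 3*x^3 + 2*x^2 - 6*x.
∫_{-1}^{1} of each monomial x^k gives [2/(k+1) if k even, 0 if k odd]. Integrating term-by-term (or equivalently evaluating the antiderivative F(x) = x^6/3 - x^5 - 3*x^4/4 + 2*x^3/3 - 3*x^2 at the endpoints):
  F(1) − F(−1) = -15/4 − (-37/12) = -2/3.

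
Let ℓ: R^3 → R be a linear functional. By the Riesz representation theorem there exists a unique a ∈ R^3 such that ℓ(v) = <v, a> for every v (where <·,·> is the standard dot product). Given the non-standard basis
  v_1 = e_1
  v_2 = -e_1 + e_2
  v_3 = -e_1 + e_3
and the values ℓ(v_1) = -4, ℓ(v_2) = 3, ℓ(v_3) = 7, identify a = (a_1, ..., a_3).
a = (-4, -1, 3)

Write a = (a_1, ..., a_3) in the standard basis. For each basis vector v_i, ℓ(v_i) = <v_i, a> is a linear equation in the a_j's. Collect the n equations into a matrix system V a = ℓ, where row i of V is v_i (expressed in the standard basis). Since V is invertible (lower-triangular with 1s on the diagonal, up to permutation), solve by back-substitution:
  V =
[[1, 0, 0],
 [-1, 1, 0],
 [-1, 0, 1]]
  V a = (-4, 3, 7)
Solving gives a = (-4, -1, 3).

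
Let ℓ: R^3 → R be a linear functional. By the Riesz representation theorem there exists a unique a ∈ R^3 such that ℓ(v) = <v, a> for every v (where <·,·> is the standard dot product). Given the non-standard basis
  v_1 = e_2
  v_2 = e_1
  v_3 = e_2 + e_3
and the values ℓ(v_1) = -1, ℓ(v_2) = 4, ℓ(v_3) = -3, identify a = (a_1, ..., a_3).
a = (4, -1, -2)

Write a = (a_1, ..., a_3) in the standard basis. For each basis vector v_i, ℓ(v_i) = <v_i, a> is a linear equation in the a_j's. Collect the n equations into a matrix system V a = ℓ, where row i of V is v_i (expressed in the standard basis). Since V is invertible (lower-triangular with 1s on the diagonal, up to permutation), solve by back-substitution:
  V =
[[0, 1, 0],
 [1, 0, 0],
 [0, 1, 1]]
  V a = (-1, 4, -3)
Solving gives a = (4, -1, -2).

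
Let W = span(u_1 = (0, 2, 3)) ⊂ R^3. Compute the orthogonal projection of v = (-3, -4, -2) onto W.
proj_W(v) = (0, -28/13, -42/13)

Set up U = [u_1 | ... | u_1] ∈ R^(3×1). The projector onto W = col(U) is P = U (U^T U)^(-1) U^T.
Compute U^T U =
  [13],
and U^T v = (-14).
Solve U^T U · c = U^T v for the coefficients: c = (-14/13). The projection is proj_W(v) = U c.
Check: (v - proj_W(v)) · u_1 = 0  (should be 0).
Result: proj_W(v) = (0, -28/13, -42/13).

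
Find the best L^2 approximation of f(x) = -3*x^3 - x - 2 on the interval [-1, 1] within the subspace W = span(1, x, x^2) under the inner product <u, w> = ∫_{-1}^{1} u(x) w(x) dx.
g(x) = -14*x/5 - 2

The best approximation g ∈ W is the orthogonal projection of f onto W. Writing g = a_0 + a_1 x + a_2 x^2, the coefficients solve the normal equations G · a = b where
  G_{ij} = <φ_i, φ_j> and b_i = <f, φ_i>, with φ_0 = 1, φ_1 = x, φ_2 = x^2.
G =
  [2, 0, 2/3]
  [0, 2/3, 0]
  [2/3, 0, 2/5],
b = (-4, -28/15, -4/3).
Solving gives a_0 = -2, a_1 = -14/5, a_2 = 0, so
  g(x) = -14*x/5 - 2.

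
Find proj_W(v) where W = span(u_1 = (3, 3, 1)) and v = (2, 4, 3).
proj_W(v) = (63/19, 63/19, 21/19)

Set up U = [u_1 | ... | u_1] ∈ R^(3×1). The projector onto W = col(U) is P = U (U^T U)^(-1) U^T.
Compute U^T U =
  [19],
and U^T v = (21).
Solve U^T U · c = U^T v for the coefficients: c = (21/19). The projection is proj_W(v) = U c.
Check: (v - proj_W(v)) · u_1 = 0  (should be 0).
Result: proj_W(v) = (63/19, 63/19, 21/19).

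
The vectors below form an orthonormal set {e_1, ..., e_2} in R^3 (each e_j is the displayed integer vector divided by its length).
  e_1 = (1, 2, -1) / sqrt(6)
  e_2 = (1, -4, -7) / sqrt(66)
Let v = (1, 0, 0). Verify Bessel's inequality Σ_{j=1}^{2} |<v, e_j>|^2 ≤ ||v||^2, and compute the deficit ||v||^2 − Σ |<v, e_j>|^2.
Σ |<v, e_j>|^2 = 2/11; ||v||^2 = 1; deficit = 9/11

Write each e_j = u_j / sqrt(<u_j, u_j>) where u_j is the displayed integer vector. Then <v, e_j> = <v, u_j> / sqrt(<u_j, u_j>), so |<v, e_j>|^2 = <v, u_j>^2 / <u_j, u_j>.
Coefficients: <v, e_1> = 1/sqrt(6), <v, e_2> = 1/sqrt(66).
Square and sum: Σ |<v, e_j>|^2 = 2/11.
Compute ||v||^2 = v·v = 1.
Deficit = 1 − 2/11 = 9/11 ≥ 0, confirming Bessel's inequality. (The deficit equals ||v − Σ <v,e_j> e_j||^2, the squared distance from v to span{e_j}.)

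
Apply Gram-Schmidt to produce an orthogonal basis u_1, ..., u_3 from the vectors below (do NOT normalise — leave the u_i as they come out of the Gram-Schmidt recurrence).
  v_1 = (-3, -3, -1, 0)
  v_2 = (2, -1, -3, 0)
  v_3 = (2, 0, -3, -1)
Orthogonal basis:
  u_1 = (-3, -3, -1, 0)
  u_2 = (2, -1, -3, 0)
  u_3 = (-44/133, 121/266, -99/266, -1)

Apply the Gram-Schmidt recurrence
  u_1 = v_1
  u_i = v_i − Σ_{j<i} ((v_i · u_j) / (u_j · u_j)) · u_j.

Step by step this gives:
  u_1 = (-3, -3, -1, 0)
  u_2 = (2, -1, -3, 0)
  u_3 = (-44/133, 121/266, -99/266, -1)

Orthogonality check:
  u_2 · u_1 = 0 (should be 0)
  u_3 · u_1 = 0 (should be 0)
  u_3 · u_2 = 0 (should be 0)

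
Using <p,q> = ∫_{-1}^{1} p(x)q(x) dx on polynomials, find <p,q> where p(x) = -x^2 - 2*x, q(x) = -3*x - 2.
<p,q> = 16/3

Expand the product: p(x)·q(x) = 3*x^3 + 8*x^2 + 4*x.
∫_{-1}^{1} of each monomial x^k gives [2/(k+1) if k even, 0 if k odd]. Integrating term-by-term (or equivalently evaluating the antiderivative F(x) = 3*x^4/4 + 8*x^3/3 + 2*x^2 at the endpoints):
  F(1) − F(−1) = 65/12 − (1/12) = 16/3.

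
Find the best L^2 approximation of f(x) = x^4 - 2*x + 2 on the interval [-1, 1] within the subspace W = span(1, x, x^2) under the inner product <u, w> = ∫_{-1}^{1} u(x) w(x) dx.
g(x) = 6*x^2/7 - 2*x + 67/35

The best approximation g ∈ W is the orthogonal projection of f onto W. Writing g = a_0 + a_1 x + a_2 x^2, the coefficients solve the normal equations G · a = b where
  G_{ij} = <φ_i, φ_j> and b_i = <f, φ_i>, with φ_0 = 1, φ_1 = x, φ_2 = x^2.
G =
  [2, 0, 2/3]
  [0, 2/3, 0]
  [2/3, 0, 2/5],
b = (22/5, -4/3, 34/21).
Solving gives a_0 = 67/35, a_1 = -2, a_2 = 6/7, so
  g(x) = 6*x^2/7 - 2*x + 67/35.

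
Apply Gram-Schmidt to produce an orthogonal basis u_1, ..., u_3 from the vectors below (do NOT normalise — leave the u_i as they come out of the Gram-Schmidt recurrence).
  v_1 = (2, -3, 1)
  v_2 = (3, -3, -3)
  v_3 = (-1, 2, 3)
Orthogonal basis:
  u_1 = (2, -3, 1)
  u_2 = (9/7, -3/7, -27/7)
  u_3 = (10/13, 15/26, 5/26)

Apply the Gram-Schmidt recurrence
  u_1 = v_1
  u_i = v_i − Σ_{j<i} ((v_i · u_j) / (u_j · u_j)) · u_j.

Step by step this gives:
  u_1 = (2, -3, 1)
  u_2 = (9/7, -3/7, -27/7)
  u_3 = (10/13, 15/26, 5/26)

Orthogonality check:
  u_2 · u_1 = 0 (should be 0)
  u_3 · u_1 = 0 (should be 0)
  u_3 · u_2 = 0 (should be 0)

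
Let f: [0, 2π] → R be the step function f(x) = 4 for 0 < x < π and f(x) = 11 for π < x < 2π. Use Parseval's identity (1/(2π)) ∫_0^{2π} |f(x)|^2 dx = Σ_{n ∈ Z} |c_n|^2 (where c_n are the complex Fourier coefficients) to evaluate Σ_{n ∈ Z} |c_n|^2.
Σ |c_n|^2 = 137/2

Parseval equates the L^2 energy of f (normalised by 1/(2π)) with the ℓ^2 sum of its Fourier coefficients: (1/(2π)) ∫_0^{2π} |f|^2 = Σ |c_n|^2.
Compute the left side: (1/(2π)) [∫_0^π 4^2 dx + ∫_π^{2π} 11^2 dx] = (1/(2π)) · (16π + 121π) = (16 + 121)/2 = 137/2.
So Σ_{n ∈ Z} |c_n|^2 = 137/2.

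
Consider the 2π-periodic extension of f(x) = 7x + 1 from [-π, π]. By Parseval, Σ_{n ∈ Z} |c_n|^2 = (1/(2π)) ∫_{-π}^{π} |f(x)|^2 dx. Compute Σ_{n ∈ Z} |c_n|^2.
Σ |c_n|^2 = 49π^2/3 + 1

Expand and integrate term by term over [-π, π]:
  ∫ (7x)^2 dx = 49·(2π^3/3); ∫ 2·7·(1)·x dx = 0 (odd integrand); ∫ 1^2 dx = 1·2π.
So (1/(2π)) ∫_{-π}^{π} (7x + 1)^2 dx = 49π^2/3 + 1 = 49π^2/3 + 1.
Parseval ⇒ Σ |c_n|^2 = 49π^2/3 + 1.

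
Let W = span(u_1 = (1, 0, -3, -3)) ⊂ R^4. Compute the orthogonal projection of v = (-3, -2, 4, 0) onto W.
proj_W(v) = (-15/19, 0, 45/19, 45/19)

Set up U = [u_1 | ... | u_1] ∈ R^(4×1). The projector onto W = col(U) is P = U (U^T U)^(-1) U^T.
Compute U^T U =
  [19],
and U^T v = (-15).
Solve U^T U · c = U^T v for the coefficients: c = (-15/19). The projection is proj_W(v) = U c.
Check: (v - proj_W(v)) · u_1 = 0  (should be 0).
Result: proj_W(v) = (-15/19, 0, 45/19, 45/19).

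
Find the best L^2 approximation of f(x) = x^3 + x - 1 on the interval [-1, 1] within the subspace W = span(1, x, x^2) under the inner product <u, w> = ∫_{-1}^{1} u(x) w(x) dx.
g(x) = 8*x/5 - 1

The best approximation g ∈ W is the orthogonal projection of f onto W. Writing g = a_0 + a_1 x + a_2 x^2, the coefficients solve the normal equations G · a = b where
  G_{ij} = <φ_i, φ_j> and b_i = <f, φ_i>, with φ_0 = 1, φ_1 = x, φ_2 = x^2.
G =
  [2, 0, 2/3]
  [0, 2/3, 0]
  [2/3, 0, 2/5],
b = (-2, 16/15, -2/3).
Solving gives a_0 = -1, a_1 = 8/5, a_2 = 0, so
  g(x) = 8*x/5 - 1.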